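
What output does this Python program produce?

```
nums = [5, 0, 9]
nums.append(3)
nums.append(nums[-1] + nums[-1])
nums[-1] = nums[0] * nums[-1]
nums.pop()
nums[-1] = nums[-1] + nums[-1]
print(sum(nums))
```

append 3 → [5, 0, 9, 3]
append nums[-1]+nums[-1] = 3+3 = 6 → [5, 0, 9, 3, 6]
nums[-1] = nums[0]*nums[-1] = 5*6 = 30 → [5, 0, 9, 3, 30]
pop() removes 30 → [5, 0, 9, 3]
nums[-1] = nums[-1]+nums[-1] = 3+3 = 6 → [5, 0, 9, 6]
sum = 20

20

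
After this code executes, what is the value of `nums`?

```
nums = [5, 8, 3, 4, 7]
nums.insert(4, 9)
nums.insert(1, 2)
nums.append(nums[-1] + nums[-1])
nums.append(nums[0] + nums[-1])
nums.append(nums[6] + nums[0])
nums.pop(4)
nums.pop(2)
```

[5, 2, 3, 9, 7, 14, 19, 12]

insert 9 at 4 → [5, 8, 3, 4, 9, 7]
insert 2 at 1 → [5, 2, 8, 3, 4, 9, 7]
append nums[-1]+nums[-1] = 7+7 = 14 → [5, 2, 8, 3, 4, 9, 7, 14]
append nums[0]+nums[-1] = 5+14 = 19 → [5, 2, 8, 3, 4, 9, 7, 14, 19]
append nums[6]+nums[0] = 7+5 = 12 → [5, 2, 8, 3, 4, 9, 7, 14, 19, 12]
pop(4) removes 4 → [5, 2, 8, 3, 9, 7, 14, 19, 12]
pop(2) removes 8 → [5, 2, 3, 9, 7, 14, 19, 12]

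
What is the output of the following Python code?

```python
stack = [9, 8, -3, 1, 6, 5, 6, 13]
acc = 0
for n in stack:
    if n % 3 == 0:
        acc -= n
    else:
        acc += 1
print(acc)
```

-14

n=9: %3==0, acc = 0-9 = -9
n=8: not %3==0, acc = (-9)+1 = -8
n=-3: %3==0, acc = (-8)-(-3) = -5
n=1: not %3==0, acc = (-5)+1 = -4
n=6: %3==0, acc = (-4)-6 = -10
n=5: not %3==0, acc = (-10)+1 = -9
n=6: %3==0, acc = (-9)-6 = -15
n=13: not %3==0, acc = (-15)+1 = -14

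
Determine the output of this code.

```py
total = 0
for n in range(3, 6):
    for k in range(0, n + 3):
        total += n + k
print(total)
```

150

n=3,k=0: total = 0+3 = 3
n=3,k=1: total = 3+4 = 7
n=3,k=2: total = 7+5 = 12
n=3,k=3: total = 12+6 = 18
n=3,k=4: total = 18+7 = 25
n=3,k=5: total = 25+8 = 33
n=4,k=0: total = 33+4 = 37
n=4,k=1: total = 37+5 = 42
n=4,k=2: total = 42+6 = 48
n=4,k=3: total = 48+7 = 55
n=4,k=4: total = 55+8 = 63
n=4,k=5: total = 63+9 = 72
n=4,k=6: total = 72+10 = 82
n=5,k=0: total = 82+5 = 87
n=5,k=1: total = 87+6 = 93
n=5,k=2: total = 93+7 = 100
n=5,k=3: total = 100+8 = 108
n=5,k=4: total = 108+9 = 117
n=5,k=5: total = 117+10 = 127
n=5,k=6: total = 127+11 = 138
n=5,k=7: total = 138+12 = 150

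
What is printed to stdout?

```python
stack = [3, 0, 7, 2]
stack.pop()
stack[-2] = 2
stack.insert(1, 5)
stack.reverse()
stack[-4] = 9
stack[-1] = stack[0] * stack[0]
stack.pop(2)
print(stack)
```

[9, 2, 81]

pop() removes 2 → [3, 0, 7]
stack[-2] = 2 → [3, 2, 7]
insert 5 at 1 → [3, 5, 2, 7]
reverse → [7, 2, 5, 3]
stack[-4] = 9 → [9, 2, 5, 3]
stack[-1] = stack[0]*stack[0] = 9*9 = 81 → [9, 2, 5, 81]
pop(2) removes 5 → [9, 2, 81]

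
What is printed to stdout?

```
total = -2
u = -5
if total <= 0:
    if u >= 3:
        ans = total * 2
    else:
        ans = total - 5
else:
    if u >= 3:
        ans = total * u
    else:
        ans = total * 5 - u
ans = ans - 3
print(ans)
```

-10

total=-2, u=-5
total <= 0 is True; u >= 3 is False
→ ans = total - 5 = -7
ans = (-7)-3 = -10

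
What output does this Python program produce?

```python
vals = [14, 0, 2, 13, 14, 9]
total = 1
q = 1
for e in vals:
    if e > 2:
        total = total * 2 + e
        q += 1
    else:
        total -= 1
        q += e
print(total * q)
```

e=14: >2, total = 1*2+14 = 16; q=2
e=0: not >2, total = 16-1 = 15; q=2
e=2: not >2, total = 15-1 = 14; q=4
e=13: >2, total = 14*2+13 = 41; q=5
e=14: >2, total = 41*2+14 = 96; q=6
e=9: >2, total = 96*2+9 = 201; q=7
total*q = 201*7 = 1407

1407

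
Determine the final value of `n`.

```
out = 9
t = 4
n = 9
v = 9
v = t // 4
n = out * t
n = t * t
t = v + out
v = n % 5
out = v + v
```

16

v = 4//4 = 1
n = 9*4 = 36
n = 4*4 = 16
t = 1+9 = 10
v = 16%5 = 1
out = 1+1 = 2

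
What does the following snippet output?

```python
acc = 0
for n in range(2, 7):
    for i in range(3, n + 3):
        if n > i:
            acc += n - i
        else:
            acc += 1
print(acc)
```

24

n=2,i=3: not 2>3, acc = 0+1 = 1
n=2,i=4: not 2>4, acc = 1+1 = 2
n=3,i=3: not 3>3, acc = 2+1 = 3
n=3,i=4: not 3>4, acc = 3+1 = 4
n=3,i=5: not 3>5, acc = 4+1 = 5
n=4,i=3: 4>3, acc = 5+1 = 6
n=4,i=4: not 4>4, acc = 6+1 = 7
n=4,i=5: not 4>5, acc = 7+1 = 8
n=4,i=6: not 4>6, acc = 8+1 = 9
n=5,i=3: 5>3, acc = 9+2 = 11
n=5,i=4: 5>4, acc = 11+1 = 12
n=5,i=5: not 5>5, acc = 12+1 = 13
n=5,i=6: not 5>6, acc = 13+1 = 14
n=5,i=7: not 5>7, acc = 14+1 = 15
n=6,i=3: 6>3, acc = 15+3 = 18
n=6,i=4: 6>4, acc = 18+2 = 20
n=6,i=5: 6>5, acc = 20+1 = 21
n=6,i=6: not 6>6, acc = 21+1 = 22
n=6,i=7: not 6>7, acc = 22+1 = 23
n=6,i=8: not 6>8, acc = 23+1 = 24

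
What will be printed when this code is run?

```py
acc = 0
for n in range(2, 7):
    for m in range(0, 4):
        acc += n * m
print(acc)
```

n=2,m=0: acc = 0+0 = 0
n=2,m=1: acc = 0+2 = 2
n=2,m=2: acc = 2+4 = 6
n=2,m=3: acc = 6+6 = 12
n=3,m=0: acc = 12+0 = 12
n=3,m=1: acc = 12+3 = 15
n=3,m=2: acc = 15+6 = 21
n=3,m=3: acc = 21+9 = 30
n=4,m=0: acc = 30+0 = 30
n=4,m=1: acc = 30+4 = 34
n=4,m=2: acc = 34+8 = 42
n=4,m=3: acc = 42+12 = 54
n=5,m=0: acc = 54+0 = 54
n=5,m=1: acc = 54+5 = 59
n=5,m=2: acc = 59+10 = 69
n=5,m=3: acc = 69+15 = 84
n=6,m=0: acc = 84+0 = 84
n=6,m=1: acc = 84+6 = 90
n=6,m=2: acc = 90+12 = 102
n=6,m=3: acc = 102+18 = 120

120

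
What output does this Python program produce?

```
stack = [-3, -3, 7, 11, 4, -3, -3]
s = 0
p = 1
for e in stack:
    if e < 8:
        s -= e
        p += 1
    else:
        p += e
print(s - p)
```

e=-3: <8, s = 0-(-3) = 3; p=2
e=-3: <8, s = 3-(-3) = 6; p=3
e=7: <8, s = 6-7 = -1; p=4
e=11: not <8; p=15
e=4: <8, s = (-1)-4 = -5; p=16
e=-3: <8, s = (-5)-(-3) = -2; p=17
e=-3: <8, s = (-2)-(-3) = 1; p=18
s-p = 1-18 = -17

-17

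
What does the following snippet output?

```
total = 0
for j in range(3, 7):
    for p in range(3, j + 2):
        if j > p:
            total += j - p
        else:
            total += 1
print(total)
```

j=3,p=3: not 3>3, total = 0+1 = 1
j=3,p=4: not 3>4, total = 1+1 = 2
j=4,p=3: 4>3, total = 2+1 = 3
j=4,p=4: not 4>4, total = 3+1 = 4
j=4,p=5: not 4>5, total = 4+1 = 5
j=5,p=3: 5>3, total = 5+2 = 7
j=5,p=4: 5>4, total = 7+1 = 8
j=5,p=5: not 5>5, total = 8+1 = 9
j=5,p=6: not 5>6, total = 9+1 = 10
j=6,p=3: 6>3, total = 10+3 = 13
j=6,p=4: 6>4, total = 13+2 = 15
j=6,p=5: 6>5, total = 15+1 = 16
j=6,p=6: not 6>6, total = 16+1 = 17
j=6,p=7: not 6>7, total = 17+1 = 18

18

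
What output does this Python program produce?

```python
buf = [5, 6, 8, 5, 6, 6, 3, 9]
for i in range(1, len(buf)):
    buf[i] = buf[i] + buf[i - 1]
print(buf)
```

i=1: buf[1] = 6+5 = 11 → [5, 11, 8, 5, 6, 6, 3, 9]
i=2: buf[2] = 8+11 = 19 → [5, 11, 19, 5, 6, 6, 3, 9]
i=3: buf[3] = 5+19 = 24 → [5, 11, 19, 24, 6, 6, 3, 9]
i=4: buf[4] = 6+24 = 30 → [5, 11, 19, 24, 30, 6, 3, 9]
i=5: buf[5] = 6+30 = 36 → [5, 11, 19, 24, 30, 36, 3, 9]
i=6: buf[6] = 3+36 = 39 → [5, 11, 19, 24, 30, 36, 39, 9]
i=7: buf[7] = 9+39 = 48 → [5, 11, 19, 24, 30, 36, 39, 48]

[5, 11, 19, 24, 30, 36, 39, 48]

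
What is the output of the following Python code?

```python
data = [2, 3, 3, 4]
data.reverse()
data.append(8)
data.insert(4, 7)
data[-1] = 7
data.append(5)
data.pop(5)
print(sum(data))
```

reverse → [4, 3, 3, 2]
append 8 → [4, 3, 3, 2, 8]
insert 7 at 4 → [4, 3, 3, 2, 7, 8]
data[-1] = 7 → [4, 3, 3, 2, 7, 7]
append 5 → [4, 3, 3, 2, 7, 7, 5]
pop(5) removes 7 → [4, 3, 3, 2, 7, 5]
sum = 24

24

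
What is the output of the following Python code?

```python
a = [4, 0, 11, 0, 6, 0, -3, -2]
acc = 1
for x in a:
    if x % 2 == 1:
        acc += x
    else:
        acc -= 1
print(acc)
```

3

x=4: not odd, acc = 1-1 = 0
x=0: not odd, acc = 0-1 = -1
x=11: odd, acc = (-1)+11 = 10
x=0: not odd, acc = 10-1 = 9
x=6: not odd, acc = 9-1 = 8
x=0: not odd, acc = 8-1 = 7
x=-3: odd, acc = 7+(-3) = 4
x=-2: not odd, acc = 4-1 = 3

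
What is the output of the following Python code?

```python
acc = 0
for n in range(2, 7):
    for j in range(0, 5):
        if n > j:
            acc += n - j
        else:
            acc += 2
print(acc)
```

66

n=2,j=0: 2>0, acc = 0+2 = 2
n=2,j=1: 2>1, acc = 2+1 = 3
n=2,j=2: not 2>2, acc = 3+2 = 5
n=2,j=3: not 2>3, acc = 5+2 = 7
n=2,j=4: not 2>4, acc = 7+2 = 9
n=3,j=0: 3>0, acc = 9+3 = 12
n=3,j=1: 3>1, acc = 12+2 = 14
n=3,j=2: 3>2, acc = 14+1 = 15
n=3,j=3: not 3>3, acc = 15+2 = 17
n=3,j=4: not 3>4, acc = 17+2 = 19
n=4,j=0: 4>0, acc = 19+4 = 23
n=4,j=1: 4>1, acc = 23+3 = 26
n=4,j=2: 4>2, acc = 26+2 = 28
n=4,j=3: 4>3, acc = 28+1 = 29
n=4,j=4: not 4>4, acc = 29+2 = 31
n=5,j=0: 5>0, acc = 31+5 = 36
n=5,j=1: 5>1, acc = 36+4 = 40
n=5,j=2: 5>2, acc = 40+3 = 43
n=5,j=3: 5>3, acc = 43+2 = 45
n=5,j=4: 5>4, acc = 45+1 = 46
n=6,j=0: 6>0, acc = 46+6 = 52
n=6,j=1: 6>1, acc = 52+5 = 57
n=6,j=2: 6>2, acc = 57+4 = 61
n=6,j=3: 6>3, acc = 61+3 = 64
n=6,j=4: 6>4, acc = 64+2 = 66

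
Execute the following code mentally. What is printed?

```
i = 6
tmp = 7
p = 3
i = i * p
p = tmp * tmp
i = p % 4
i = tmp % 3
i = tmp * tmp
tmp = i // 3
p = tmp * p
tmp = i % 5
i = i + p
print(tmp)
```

4

i = 6*3 = 18
p = 7*7 = 49
i = 49%4 = 1
i = 7%3 = 1
i = 7*7 = 49
tmp = 49//3 = 16
p = 16*49 = 784
tmp = 49%5 = 4
i = 49+784 = 833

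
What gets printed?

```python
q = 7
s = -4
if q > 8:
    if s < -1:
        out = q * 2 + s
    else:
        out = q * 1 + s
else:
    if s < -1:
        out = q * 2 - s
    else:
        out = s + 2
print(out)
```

18

q=7, s=-4
q > 8 is False; s < -1 is True
→ out = q * 2 - s = 18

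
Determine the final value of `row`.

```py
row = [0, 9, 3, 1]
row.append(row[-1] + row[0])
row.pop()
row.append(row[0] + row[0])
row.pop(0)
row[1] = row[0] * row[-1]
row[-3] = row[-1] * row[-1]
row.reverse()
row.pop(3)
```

append row[-1]+row[0] = 1+0 = 1 → [0, 9, 3, 1, 1]
pop() removes 1 → [0, 9, 3, 1]
append row[0]+row[0] = 0+0 = 0 → [0, 9, 3, 1, 0]
pop(0) removes 0 → [9, 3, 1, 0]
row[1] = row[0]*row[-1] = 9*0 = 0 → [9, 0, 1, 0]
row[-3] = row[-1]*row[-1] = 0*0 = 0 → [9, 0, 1, 0]
reverse → [0, 1, 0, 9]
pop(3) removes 9 → [0, 1, 0]

[0, 1, 0]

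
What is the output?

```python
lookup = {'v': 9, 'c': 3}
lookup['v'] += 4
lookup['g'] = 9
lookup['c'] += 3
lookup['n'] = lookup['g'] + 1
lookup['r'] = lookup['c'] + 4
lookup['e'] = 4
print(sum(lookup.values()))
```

52

lookup['v'] = 9+4 = 13 → {'v': 13, 'c': 3}
lookup['g'] = 9 → {'v': 13, 'c': 3, 'g': 9}
lookup['c'] = 3+3 = 6 → {'v': 13, 'c': 6, 'g': 9}
lookup['n'] = lookup['g']+1 = 10 → {'v': 13, 'c': 6, 'g': 9, 'n': 10}
lookup['r'] = lookup['c']+4 = 10 → {'v': 13, 'c': 6, 'g': 9, 'n': 10, 'r': 10}
lookup['e'] = 4 → {'v': 13, 'c': 6, 'g': 9, 'n': 10, 'r': 10, 'e': 4}
sum of values = 52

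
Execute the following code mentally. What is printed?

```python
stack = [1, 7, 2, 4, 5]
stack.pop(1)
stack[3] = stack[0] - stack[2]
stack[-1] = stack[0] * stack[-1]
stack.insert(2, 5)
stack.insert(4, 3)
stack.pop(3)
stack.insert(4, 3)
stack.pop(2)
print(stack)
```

[1, 2, 3, 3, -3]

pop(1) removes 7 → [1, 2, 4, 5]
stack[3] = stack[0]-stack[2] = 1-4 = -3 → [1, 2, 4, -3]
stack[-1] = stack[0]*stack[-1] = 1*(-3) = -3 → [1, 2, 4, -3]
insert 5 at 2 → [1, 2, 5, 4, -3]
insert 3 at 4 → [1, 2, 5, 4, 3, -3]
pop(3) removes 4 → [1, 2, 5, 3, -3]
insert 3 at 4 → [1, 2, 5, 3, 3, -3]
pop(2) removes 5 → [1, 2, 3, 3, -3]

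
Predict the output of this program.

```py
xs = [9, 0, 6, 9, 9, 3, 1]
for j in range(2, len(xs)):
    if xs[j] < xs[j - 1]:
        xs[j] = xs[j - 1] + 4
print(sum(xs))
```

j=2: 6>=0, unchanged → [9, 0, 6, 9, 9, 3, 1]
j=3: 9>=6, unchanged → [9, 0, 6, 9, 9, 3, 1]
j=4: 9>=9, unchanged → [9, 0, 6, 9, 9, 3, 1]
j=5: 3<9, xs[5] = 9+4 = 13 → [9, 0, 6, 9, 9, 13, 1]
j=6: 1<13, xs[6] = 13+4 = 17 → [9, 0, 6, 9, 9, 13, 17]
sum = 63

63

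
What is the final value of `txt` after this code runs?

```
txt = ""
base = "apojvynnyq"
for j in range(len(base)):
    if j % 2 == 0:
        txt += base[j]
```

'aovny'

j=0: add 'a' → 'a'
j=1: skip
j=2: add 'o' → 'ao'
j=3: skip
j=4: add 'v' → 'aov'
j=5: skip
j=6: add 'n' → 'aovn'
j=7: skip
j=8: add 'y' → 'aovny'
j=9: skip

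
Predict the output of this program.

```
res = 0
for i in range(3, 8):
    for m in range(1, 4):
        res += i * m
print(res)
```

150

i=3,m=1: res = 0+3 = 3
i=3,m=2: res = 3+6 = 9
i=3,m=3: res = 9+9 = 18
i=4,m=1: res = 18+4 = 22
i=4,m=2: res = 22+8 = 30
i=4,m=3: res = 30+12 = 42
i=5,m=1: res = 42+5 = 47
i=5,m=2: res = 47+10 = 57
i=5,m=3: res = 57+15 = 72
i=6,m=1: res = 72+6 = 78
i=6,m=2: res = 78+12 = 90
i=6,m=3: res = 90+18 = 108
i=7,m=1: res = 108+7 = 115
i=7,m=2: res = 115+14 = 129
i=7,m=3: res = 129+21 = 150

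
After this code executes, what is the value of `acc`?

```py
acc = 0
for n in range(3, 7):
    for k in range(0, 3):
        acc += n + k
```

66

n=3,k=0: acc = 0+3 = 3
n=3,k=1: acc = 3+4 = 7
n=3,k=2: acc = 7+5 = 12
n=4,k=0: acc = 12+4 = 16
n=4,k=1: acc = 16+5 = 21
n=4,k=2: acc = 21+6 = 27
n=5,k=0: acc = 27+5 = 32
n=5,k=1: acc = 32+6 = 38
n=5,k=2: acc = 38+7 = 45
n=6,k=0: acc = 45+6 = 51
n=6,k=1: acc = 51+7 = 58
n=6,k=2: acc = 58+8 = 66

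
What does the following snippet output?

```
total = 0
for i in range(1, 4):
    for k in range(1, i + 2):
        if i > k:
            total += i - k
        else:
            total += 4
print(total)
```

28

i=1,k=1: not 1>1, total = 0+4 = 4
i=1,k=2: not 1>2, total = 4+4 = 8
i=2,k=1: 2>1, total = 8+1 = 9
i=2,k=2: not 2>2, total = 9+4 = 13
i=2,k=3: not 2>3, total = 13+4 = 17
i=3,k=1: 3>1, total = 17+2 = 19
i=3,k=2: 3>2, total = 19+1 = 20
i=3,k=3: not 3>3, total = 20+4 = 24
i=3,k=4: not 3>4, total = 24+4 = 28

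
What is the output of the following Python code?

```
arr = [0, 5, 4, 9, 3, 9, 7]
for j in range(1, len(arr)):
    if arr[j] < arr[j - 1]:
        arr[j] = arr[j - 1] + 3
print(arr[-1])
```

j=1: 5>=0, unchanged → [0, 5, 4, 9, 3, 9, 7]
j=2: 4<5, arr[2] = 5+3 = 8 → [0, 5, 8, 9, 3, 9, 7]
j=3: 9>=8, unchanged → [0, 5, 8, 9, 3, 9, 7]
j=4: 3<9, arr[4] = 9+3 = 12 → [0, 5, 8, 9, 12, 9, 7]
j=5: 9<12, arr[5] = 12+3 = 15 → [0, 5, 8, 9, 12, 15, 7]
j=6: 7<15, arr[6] = 15+3 = 18 → [0, 5, 8, 9, 12, 15, 18]

18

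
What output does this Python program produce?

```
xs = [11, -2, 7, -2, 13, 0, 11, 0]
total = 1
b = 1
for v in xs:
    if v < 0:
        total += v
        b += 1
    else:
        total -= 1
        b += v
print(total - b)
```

-54

v=11: not <0, total = 1-1 = 0; b=12
v=-2: <0, total = 0+(-2) = -2; b=13
v=7: not <0, total = (-2)-1 = -3; b=20
v=-2: <0, total = (-3)+(-2) = -5; b=21
v=13: not <0, total = (-5)-1 = -6; b=34
v=0: not <0, total = (-6)-1 = -7; b=34
v=11: not <0, total = (-7)-1 = -8; b=45
v=0: not <0, total = (-8)-1 = -9; b=45
total-b = (-9)-45 = -54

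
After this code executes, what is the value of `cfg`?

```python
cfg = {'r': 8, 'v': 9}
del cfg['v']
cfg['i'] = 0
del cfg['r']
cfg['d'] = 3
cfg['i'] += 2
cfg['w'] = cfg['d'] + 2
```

{'i': 2, 'd': 3, 'w': 5}

del 'v' → {'r': 8}
cfg['i'] = 0 → {'r': 8, 'i': 0}
del 'r' → {'i': 0}
cfg['d'] = 3 → {'i': 0, 'd': 3}
cfg['i'] = 0+2 = 2 → {'i': 2, 'd': 3}
cfg['w'] = cfg['d']+2 = 5 → {'i': 2, 'd': 3, 'w': 5}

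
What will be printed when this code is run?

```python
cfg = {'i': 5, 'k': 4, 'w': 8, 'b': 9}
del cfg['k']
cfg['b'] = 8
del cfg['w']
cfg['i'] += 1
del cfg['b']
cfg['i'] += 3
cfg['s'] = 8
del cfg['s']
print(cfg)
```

{'i': 9}

del 'k' → {'i': 5, 'w': 8, 'b': 9}
cfg['b'] = 8 → {'i': 5, 'w': 8, 'b': 8}
del 'w' → {'i': 5, 'b': 8}
cfg['i'] = 5+1 = 6 → {'i': 6, 'b': 8}
del 'b' → {'i': 6}
cfg['i'] = 6+3 = 9 → {'i': 9}
cfg['s'] = 8 → {'i': 9, 's': 8}
del 's' → {'i': 9}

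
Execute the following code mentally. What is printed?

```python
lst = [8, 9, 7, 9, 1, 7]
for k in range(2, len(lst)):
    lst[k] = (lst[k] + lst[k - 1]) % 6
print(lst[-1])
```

3

k=2: lst[2] = (7+9)%6 = 4 → [8, 9, 4, 9, 1, 7]
k=3: lst[3] = (9+4)%6 = 1 → [8, 9, 4, 1, 1, 7]
k=4: lst[4] = (1+1)%6 = 2 → [8, 9, 4, 1, 2, 7]
k=5: lst[5] = (7+2)%6 = 3 → [8, 9, 4, 1, 2, 3]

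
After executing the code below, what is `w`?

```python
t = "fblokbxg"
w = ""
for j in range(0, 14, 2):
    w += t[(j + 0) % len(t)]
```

j=0: add t[0]='f' → 'f'
j=2: add t[2]='l' → 'fl'
j=4: add t[4]='k' → 'flk'
j=6: add t[6]='x' → 'flkx'
j=8: add t[0]='f' → 'flkxf'
j=10: add t[2]='l' → 'flkxfl'
j=12: add t[4]='k' → 'flkxflk'

'flkxflk'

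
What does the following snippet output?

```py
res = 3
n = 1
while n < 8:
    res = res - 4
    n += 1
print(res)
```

n=1: res = 3-4 = -1
n=2: res = (-1)-4 = -5
n=3: res = (-5)-4 = -9
n=4: res = (-9)-4 = -13
n=5: res = (-13)-4 = -17
n=6: res = (-17)-4 = -21
n=7: res = (-21)-4 = -25

-25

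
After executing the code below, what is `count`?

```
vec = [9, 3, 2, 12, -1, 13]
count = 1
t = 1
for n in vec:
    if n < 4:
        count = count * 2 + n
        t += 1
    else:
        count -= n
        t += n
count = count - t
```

-124

n=9: not <4, count = 1-9 = -8; t=10
n=3: <4, count = (-8)*2+3 = -13; t=11
n=2: <4, count = (-13)*2+2 = -24; t=12
n=12: not <4, count = (-24)-12 = -36; t=24
n=-1: <4, count = (-36)*2+(-1) = -73; t=25
n=13: not <4, count = (-73)-13 = -86; t=38
count-t = (-86)-38 = -124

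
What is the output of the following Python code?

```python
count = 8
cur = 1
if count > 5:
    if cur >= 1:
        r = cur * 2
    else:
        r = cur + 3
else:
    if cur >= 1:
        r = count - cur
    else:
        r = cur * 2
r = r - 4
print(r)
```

-2

count=8, cur=1
count > 5 is True; cur >= 1 is True
→ r = cur * 2 = 2
r = 2-4 = -2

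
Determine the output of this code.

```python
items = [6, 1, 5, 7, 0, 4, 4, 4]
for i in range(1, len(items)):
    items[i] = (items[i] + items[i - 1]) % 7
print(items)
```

[6, 0, 5, 5, 5, 2, 6, 3]

i=1: items[1] = (1+6)%7 = 0 → [6, 0, 5, 7, 0, 4, 4, 4]
i=2: items[2] = (5+0)%7 = 5 → [6, 0, 5, 7, 0, 4, 4, 4]
i=3: items[3] = (7+5)%7 = 5 → [6, 0, 5, 5, 0, 4, 4, 4]
i=4: items[4] = (0+5)%7 = 5 → [6, 0, 5, 5, 5, 4, 4, 4]
i=5: items[5] = (4+5)%7 = 2 → [6, 0, 5, 5, 5, 2, 4, 4]
i=6: items[6] = (4+2)%7 = 6 → [6, 0, 5, 5, 5, 2, 6, 4]
i=7: items[7] = (4+6)%7 = 3 → [6, 0, 5, 5, 5, 2, 6, 3]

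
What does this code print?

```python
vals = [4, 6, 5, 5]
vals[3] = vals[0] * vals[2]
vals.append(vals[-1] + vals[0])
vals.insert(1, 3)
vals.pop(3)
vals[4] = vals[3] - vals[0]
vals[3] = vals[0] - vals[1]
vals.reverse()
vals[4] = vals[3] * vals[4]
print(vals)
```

[16, 1, 6, 3, 12]

vals[3] = vals[0]*vals[2] = 4*5 = 20 → [4, 6, 5, 20]
append vals[-1]+vals[0] = 20+4 = 24 → [4, 6, 5, 20, 24]
insert 3 at 1 → [4, 3, 6, 5, 20, 24]
pop(3) removes 5 → [4, 3, 6, 20, 24]
vals[4] = vals[3]-vals[0] = 20-4 = 16 → [4, 3, 6, 20, 16]
vals[3] = vals[0]-vals[1] = 4-3 = 1 → [4, 3, 6, 1, 16]
reverse → [16, 1, 6, 3, 4]
vals[4] = vals[3]*vals[4] = 3*4 = 12 → [16, 1, 6, 3, 12]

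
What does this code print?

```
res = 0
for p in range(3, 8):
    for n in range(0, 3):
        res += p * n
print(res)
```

p=3,n=0: res = 0+0 = 0
p=3,n=1: res = 0+3 = 3
p=3,n=2: res = 3+6 = 9
p=4,n=0: res = 9+0 = 9
p=4,n=1: res = 9+4 = 13
p=4,n=2: res = 13+8 = 21
p=5,n=0: res = 21+0 = 21
p=5,n=1: res = 21+5 = 26
p=5,n=2: res = 26+10 = 36
p=6,n=0: res = 36+0 = 36
p=6,n=1: res = 36+6 = 42
p=6,n=2: res = 42+12 = 54
p=7,n=0: res = 54+0 = 54
p=7,n=1: res = 54+7 = 61
p=7,n=2: res = 61+14 = 75

75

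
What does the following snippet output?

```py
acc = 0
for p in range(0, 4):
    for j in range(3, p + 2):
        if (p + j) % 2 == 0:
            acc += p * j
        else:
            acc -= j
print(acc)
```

p=2,j=3: odd sum, acc = 0-3 = -3
p=3,j=3: even sum, acc = (-3)+9 = 6
p=3,j=4: odd sum, acc = 6-4 = 2

2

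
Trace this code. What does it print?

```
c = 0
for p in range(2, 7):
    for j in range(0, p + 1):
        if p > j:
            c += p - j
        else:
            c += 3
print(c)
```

70

p=2,j=0: 2>0, c = 0+2 = 2
p=2,j=1: 2>1, c = 2+1 = 3
p=2,j=2: not 2>2, c = 3+3 = 6
p=3,j=0: 3>0, c = 6+3 = 9
p=3,j=1: 3>1, c = 9+2 = 11
p=3,j=2: 3>2, c = 11+1 = 12
p=3,j=3: not 3>3, c = 12+3 = 15
p=4,j=0: 4>0, c = 15+4 = 19
p=4,j=1: 4>1, c = 19+3 = 22
p=4,j=2: 4>2, c = 22+2 = 24
p=4,j=3: 4>3, c = 24+1 = 25
p=4,j=4: not 4>4, c = 25+3 = 28
p=5,j=0: 5>0, c = 28+5 = 33
p=5,j=1: 5>1, c = 33+4 = 37
p=5,j=2: 5>2, c = 37+3 = 40
p=5,j=3: 5>3, c = 40+2 = 42
p=5,j=4: 5>4, c = 42+1 = 43
p=5,j=5: not 5>5, c = 43+3 = 46
p=6,j=0: 6>0, c = 46+6 = 52
p=6,j=1: 6>1, c = 52+5 = 57
p=6,j=2: 6>2, c = 57+4 = 61
p=6,j=3: 6>3, c = 61+3 = 64
p=6,j=4: 6>4, c = 64+2 = 66
p=6,j=5: 6>5, c = 66+1 = 67
p=6,j=6: not 6>6, c = 67+3 = 70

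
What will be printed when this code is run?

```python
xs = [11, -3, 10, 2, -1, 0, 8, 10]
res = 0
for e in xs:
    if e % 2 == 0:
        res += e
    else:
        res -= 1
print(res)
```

27

e=11: not even, res = 0-1 = -1
e=-3: not even, res = (-1)-1 = -2
e=10: even, res = (-2)+10 = 8
e=2: even, res = 8+2 = 10
e=-1: not even, res = 10-1 = 9
e=0: even, res = 9+0 = 9
e=8: even, res = 9+8 = 17
e=10: even, res = 17+10 = 27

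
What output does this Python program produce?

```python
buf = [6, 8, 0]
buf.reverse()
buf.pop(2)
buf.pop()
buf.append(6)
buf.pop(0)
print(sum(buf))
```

reverse → [0, 8, 6]
pop(2) removes 6 → [0, 8]
pop() removes 8 → [0]
append 6 → [0, 6]
pop(0) removes 0 → [6]
sum = 6

6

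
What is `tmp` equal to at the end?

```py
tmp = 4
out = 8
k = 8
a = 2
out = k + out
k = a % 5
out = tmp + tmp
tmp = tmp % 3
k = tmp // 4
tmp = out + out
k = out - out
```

out = 8+8 = 16
k = 2%5 = 2
out = 4+4 = 8
tmp = 4%3 = 1
k = 1//4 = 0
tmp = 8+8 = 16
k = 8-8 = 0

16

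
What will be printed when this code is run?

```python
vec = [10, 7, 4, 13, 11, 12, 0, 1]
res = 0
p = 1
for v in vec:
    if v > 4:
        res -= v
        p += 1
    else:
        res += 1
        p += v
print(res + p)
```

v=10: >4, res = 0-10 = -10; p=2
v=7: >4, res = (-10)-7 = -17; p=3
v=4: not >4, res = (-17)+1 = -16; p=7
v=13: >4, res = (-16)-13 = -29; p=8
v=11: >4, res = (-29)-11 = -40; p=9
v=12: >4, res = (-40)-12 = -52; p=10
v=0: not >4, res = (-52)+1 = -51; p=10
v=1: not >4, res = (-51)+1 = -50; p=11
res+p = (-50)+11 = -39

-39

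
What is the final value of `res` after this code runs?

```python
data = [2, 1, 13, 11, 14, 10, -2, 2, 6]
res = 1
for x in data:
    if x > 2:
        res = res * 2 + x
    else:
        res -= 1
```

342

x=2: not >2, res = 1-1 = 0
x=1: not >2, res = 0-1 = -1
x=13: >2, res = (-1)*2+13 = 11
x=11: >2, res = 11*2+11 = 33
x=14: >2, res = 33*2+14 = 80
x=10: >2, res = 80*2+10 = 170
x=-2: not >2, res = 170-1 = 169
x=2: not >2, res = 169-1 = 168
x=6: >2, res = 168*2+6 = 342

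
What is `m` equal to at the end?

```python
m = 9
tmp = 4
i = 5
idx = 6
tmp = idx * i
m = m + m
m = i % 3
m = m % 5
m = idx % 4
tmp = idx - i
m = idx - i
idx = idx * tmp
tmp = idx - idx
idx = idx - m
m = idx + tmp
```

tmp = 6*5 = 30
m = 9+9 = 18
m = 5%3 = 2
m = 2%5 = 2
m = 6%4 = 2
tmp = 6-5 = 1
m = 6-5 = 1
idx = 6*1 = 6
tmp = 6-6 = 0
idx = 6-1 = 5
m = 5+0 = 5

5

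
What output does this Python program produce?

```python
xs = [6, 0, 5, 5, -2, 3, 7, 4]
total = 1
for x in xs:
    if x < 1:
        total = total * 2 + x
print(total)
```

x=6: not <1
x=0: <1, total = 1*2+0 = 2
x=5: not <1
x=5: not <1
x=-2: <1, total = 2*2+(-2) = 2
x=3: not <1
x=7: not <1
x=4: not <1

2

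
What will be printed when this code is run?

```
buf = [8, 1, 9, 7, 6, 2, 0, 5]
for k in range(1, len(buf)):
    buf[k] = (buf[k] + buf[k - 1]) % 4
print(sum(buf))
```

k=1: buf[1] = (1+8)%4 = 1 → [8, 1, 9, 7, 6, 2, 0, 5]
k=2: buf[2] = (9+1)%4 = 2 → [8, 1, 2, 7, 6, 2, 0, 5]
k=3: buf[3] = (7+2)%4 = 1 → [8, 1, 2, 1, 6, 2, 0, 5]
k=4: buf[4] = (6+1)%4 = 3 → [8, 1, 2, 1, 3, 2, 0, 5]
k=5: buf[5] = (2+3)%4 = 1 → [8, 1, 2, 1, 3, 1, 0, 5]
k=6: buf[6] = (0+1)%4 = 1 → [8, 1, 2, 1, 3, 1, 1, 5]
k=7: buf[7] = (5+1)%4 = 2 → [8, 1, 2, 1, 3, 1, 1, 2]
sum = 19

19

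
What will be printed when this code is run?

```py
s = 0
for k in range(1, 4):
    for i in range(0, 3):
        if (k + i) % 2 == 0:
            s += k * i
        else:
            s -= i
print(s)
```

3

k=1,i=0: odd sum, s = 0-0 = 0
k=1,i=1: even sum, s = 0+1 = 1
k=1,i=2: odd sum, s = 1-2 = -1
k=2,i=0: even sum, s = (-1)+0 = -1
k=2,i=1: odd sum, s = (-1)-1 = -2
k=2,i=2: even sum, s = (-2)+4 = 2
k=3,i=0: odd sum, s = 2-0 = 2
k=3,i=1: even sum, s = 2+3 = 5
k=3,i=2: odd sum, s = 5-2 = 3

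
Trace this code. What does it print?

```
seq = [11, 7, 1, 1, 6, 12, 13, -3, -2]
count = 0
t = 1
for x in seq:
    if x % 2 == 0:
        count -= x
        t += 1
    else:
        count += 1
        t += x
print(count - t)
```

x=11: not even, count = 0+1 = 1; t=12
x=7: not even, count = 1+1 = 2; t=19
x=1: not even, count = 2+1 = 3; t=20
x=1: not even, count = 3+1 = 4; t=21
x=6: even, count = 4-6 = -2; t=22
x=12: even, count = (-2)-12 = -14; t=23
x=13: not even, count = (-14)+1 = -13; t=36
x=-3: not even, count = (-13)+1 = -12; t=33
x=-2: even, count = (-12)-(-2) = -10; t=34
count-t = (-10)-34 = -44

-44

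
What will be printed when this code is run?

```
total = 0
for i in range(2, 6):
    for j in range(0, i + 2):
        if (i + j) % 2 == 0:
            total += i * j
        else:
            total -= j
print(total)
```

54

i=2,j=0: even sum, total = 0+0 = 0
i=2,j=1: odd sum, total = 0-1 = -1
i=2,j=2: even sum, total = (-1)+4 = 3
i=2,j=3: odd sum, total = 3-3 = 0
i=3,j=0: odd sum, total = 0-0 = 0
i=3,j=1: even sum, total = 0+3 = 3
i=3,j=2: odd sum, total = 3-2 = 1
i=3,j=3: even sum, total = 1+9 = 10
i=3,j=4: odd sum, total = 10-4 = 6
i=4,j=0: even sum, total = 6+0 = 6
i=4,j=1: odd sum, total = 6-1 = 5
i=4,j=2: even sum, total = 5+8 = 13
i=4,j=3: odd sum, total = 13-3 = 10
i=4,j=4: even sum, total = 10+16 = 26
i=4,j=5: odd sum, total = 26-5 = 21
i=5,j=0: odd sum, total = 21-0 = 21
i=5,j=1: even sum, total = 21+5 = 26
i=5,j=2: odd sum, total = 26-2 = 24
i=5,j=3: even sum, total = 24+15 = 39
i=5,j=4: odd sum, total = 39-4 = 35
i=5,j=5: even sum, total = 35+25 = 60
i=5,j=6: odd sum, total = 60-6 = 54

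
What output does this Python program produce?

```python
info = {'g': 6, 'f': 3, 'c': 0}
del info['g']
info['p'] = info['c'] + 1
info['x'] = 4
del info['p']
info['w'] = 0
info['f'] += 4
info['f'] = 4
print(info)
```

{'f': 4, 'c': 0, 'x': 4, 'w': 0}

del 'g' → {'f': 3, 'c': 0}
info['p'] = info['c']+1 = 1 → {'f': 3, 'c': 0, 'p': 1}
info['x'] = 4 → {'f': 3, 'c': 0, 'p': 1, 'x': 4}
del 'p' → {'f': 3, 'c': 0, 'x': 4}
info['w'] = 0 → {'f': 3, 'c': 0, 'x': 4, 'w': 0}
info['f'] = 3+4 = 7 → {'f': 7, 'c': 0, 'x': 4, 'w': 0}
info['f'] = 4 → {'f': 4, 'c': 0, 'x': 4, 'w': 0}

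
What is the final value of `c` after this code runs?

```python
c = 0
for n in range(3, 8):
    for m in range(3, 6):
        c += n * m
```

n=3,m=3: c = 0+9 = 9
n=3,m=4: c = 9+12 = 21
n=3,m=5: c = 21+15 = 36
n=4,m=3: c = 36+12 = 48
n=4,m=4: c = 48+16 = 64
n=4,m=5: c = 64+20 = 84
n=5,m=3: c = 84+15 = 99
n=5,m=4: c = 99+20 = 119
n=5,m=5: c = 119+25 = 144
n=6,m=3: c = 144+18 = 162
n=6,m=4: c = 162+24 = 186
n=6,m=5: c = 186+30 = 216
n=7,m=3: c = 216+21 = 237
n=7,m=4: c = 237+28 = 265
n=7,m=5: c = 265+35 = 300

300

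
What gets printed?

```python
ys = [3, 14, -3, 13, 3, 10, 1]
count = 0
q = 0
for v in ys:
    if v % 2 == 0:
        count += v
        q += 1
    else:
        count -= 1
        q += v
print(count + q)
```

38

v=3: not even, count = 0-1 = -1; q=3
v=14: even, count = (-1)+14 = 13; q=4
v=-3: not even, count = 13-1 = 12; q=1
v=13: not even, count = 12-1 = 11; q=14
v=3: not even, count = 11-1 = 10; q=17
v=10: even, count = 10+10 = 20; q=18
v=1: not even, count = 20-1 = 19; q=19
count+q = 19+19 = 38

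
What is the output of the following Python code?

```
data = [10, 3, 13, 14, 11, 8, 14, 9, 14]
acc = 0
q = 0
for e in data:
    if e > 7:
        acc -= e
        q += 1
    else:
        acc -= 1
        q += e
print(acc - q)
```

-105

e=10: >7, acc = 0-10 = -10; q=1
e=3: not >7, acc = (-10)-1 = -11; q=4
e=13: >7, acc = (-11)-13 = -24; q=5
e=14: >7, acc = (-24)-14 = -38; q=6
e=11: >7, acc = (-38)-11 = -49; q=7
e=8: >7, acc = (-49)-8 = -57; q=8
e=14: >7, acc = (-57)-14 = -71; q=9
e=9: >7, acc = (-71)-9 = -80; q=10
e=14: >7, acc = (-80)-14 = -94; q=11
acc-q = (-94)-11 = -105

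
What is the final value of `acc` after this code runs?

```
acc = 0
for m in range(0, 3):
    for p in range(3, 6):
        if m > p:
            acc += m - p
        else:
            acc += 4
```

36

m=0,p=3: not 0>3, acc = 0+4 = 4
m=0,p=4: not 0>4, acc = 4+4 = 8
m=0,p=5: not 0>5, acc = 8+4 = 12
m=1,p=3: not 1>3, acc = 12+4 = 16
m=1,p=4: not 1>4, acc = 16+4 = 20
m=1,p=5: not 1>5, acc = 20+4 = 24
m=2,p=3: not 2>3, acc = 24+4 = 28
m=2,p=4: not 2>4, acc = 28+4 = 32
m=2,p=5: not 2>5, acc = 32+4 = 36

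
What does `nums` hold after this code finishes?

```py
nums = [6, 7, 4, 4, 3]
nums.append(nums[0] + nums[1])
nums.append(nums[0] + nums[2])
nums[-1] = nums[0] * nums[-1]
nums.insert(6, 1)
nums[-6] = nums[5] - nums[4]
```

[6, 7, 10, 4, 3, 13, 1, 60]

append nums[0]+nums[1] = 6+7 = 13 → [6, 7, 4, 4, 3, 13]
append nums[0]+nums[2] = 6+4 = 10 → [6, 7, 4, 4, 3, 13, 10]
nums[-1] = nums[0]*nums[-1] = 6*10 = 60 → [6, 7, 4, 4, 3, 13, 60]
insert 1 at 6 → [6, 7, 4, 4, 3, 13, 1, 60]
nums[-6] = nums[5]-nums[4] = 13-3 = 10 → [6, 7, 10, 4, 3, 13, 1, 60]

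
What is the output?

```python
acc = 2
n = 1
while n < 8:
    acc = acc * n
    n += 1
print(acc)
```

10080

n=1: acc = 2*1 = 2
n=2: acc = 2*2 = 4
n=3: acc = 4*3 = 12
n=4: acc = 12*4 = 48
n=5: acc = 48*5 = 240
n=6: acc = 240*6 = 1440
n=7: acc = 1440*7 = 10080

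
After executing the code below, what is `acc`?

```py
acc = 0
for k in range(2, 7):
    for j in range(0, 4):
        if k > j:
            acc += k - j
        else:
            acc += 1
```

k=2,j=0: 2>0, acc = 0+2 = 2
k=2,j=1: 2>1, acc = 2+1 = 3
k=2,j=2: not 2>2, acc = 3+1 = 4
k=2,j=3: not 2>3, acc = 4+1 = 5
k=3,j=0: 3>0, acc = 5+3 = 8
k=3,j=1: 3>1, acc = 8+2 = 10
k=3,j=2: 3>2, acc = 10+1 = 11
k=3,j=3: not 3>3, acc = 11+1 = 12
k=4,j=0: 4>0, acc = 12+4 = 16
k=4,j=1: 4>1, acc = 16+3 = 19
k=4,j=2: 4>2, acc = 19+2 = 21
k=4,j=3: 4>3, acc = 21+1 = 22
k=5,j=0: 5>0, acc = 22+5 = 27
k=5,j=1: 5>1, acc = 27+4 = 31
k=5,j=2: 5>2, acc = 31+3 = 34
k=5,j=3: 5>3, acc = 34+2 = 36
k=6,j=0: 6>0, acc = 36+6 = 42
k=6,j=1: 6>1, acc = 42+5 = 47
k=6,j=2: 6>2, acc = 47+4 = 51
k=6,j=3: 6>3, acc = 51+3 = 54

54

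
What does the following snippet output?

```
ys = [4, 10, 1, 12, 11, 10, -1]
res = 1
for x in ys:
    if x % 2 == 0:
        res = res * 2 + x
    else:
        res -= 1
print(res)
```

x=4: even, res = 1*2+4 = 6
x=10: even, res = 6*2+10 = 22
x=1: not even, res = 22-1 = 21
x=12: even, res = 21*2+12 = 54
x=11: not even, res = 54-1 = 53
x=10: even, res = 53*2+10 = 116
x=-1: not even, res = 116-1 = 115

115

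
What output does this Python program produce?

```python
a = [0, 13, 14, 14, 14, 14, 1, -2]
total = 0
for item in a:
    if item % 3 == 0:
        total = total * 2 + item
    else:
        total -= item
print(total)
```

item=0: %3==0, total = 0*2+0 = 0
item=13: not %3==0, total = 0-13 = -13
item=14: not %3==0, total = (-13)-14 = -27
item=14: not %3==0, total = (-27)-14 = -41
item=14: not %3==0, total = (-41)-14 = -55
item=14: not %3==0, total = (-55)-14 = -69
item=1: not %3==0, total = (-69)-1 = -70
item=-2: not %3==0, total = (-70)-(-2) = -68

-68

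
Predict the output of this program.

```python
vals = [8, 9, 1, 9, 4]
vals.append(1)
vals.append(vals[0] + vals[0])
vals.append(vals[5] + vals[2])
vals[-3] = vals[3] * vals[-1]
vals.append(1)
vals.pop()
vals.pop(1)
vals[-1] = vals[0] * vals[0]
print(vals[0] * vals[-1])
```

append 1 → [8, 9, 1, 9, 4, 1]
append vals[0]+vals[0] = 8+8 = 16 → [8, 9, 1, 9, 4, 1, 16]
append vals[5]+vals[2] = 1+1 = 2 → [8, 9, 1, 9, 4, 1, 16, 2]
vals[-3] = vals[3]*vals[-1] = 9*2 = 18 → [8, 9, 1, 9, 4, 18, 16, 2]
append 1 → [8, 9, 1, 9, 4, 18, 16, 2, 1]
pop() removes 1 → [8, 9, 1, 9, 4, 18, 16, 2]
pop(1) removes 9 → [8, 1, 9, 4, 18, 16, 2]
vals[-1] = vals[0]*vals[0] = 8*8 = 64 → [8, 1, 9, 4, 18, 16, 64]
vals[0]*vals[-1] = 8*64 = 512

512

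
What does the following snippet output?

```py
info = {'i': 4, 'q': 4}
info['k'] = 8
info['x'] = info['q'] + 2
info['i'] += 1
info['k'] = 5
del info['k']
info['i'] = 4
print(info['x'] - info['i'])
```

2

info['k'] = 8 → {'i': 4, 'q': 4, 'k': 8}
info['x'] = info['q']+2 = 6 → {'i': 4, 'q': 4, 'k': 8, 'x': 6}
info['i'] = 4+1 = 5 → {'i': 5, 'q': 4, 'k': 8, 'x': 6}
info['k'] = 5 → {'i': 5, 'q': 4, 'k': 5, 'x': 6}
del 'k' → {'i': 5, 'q': 4, 'x': 6}
info['i'] = 4 → {'i': 4, 'q': 4, 'x': 6}
info['x']-info['i'] = 6-4 = 2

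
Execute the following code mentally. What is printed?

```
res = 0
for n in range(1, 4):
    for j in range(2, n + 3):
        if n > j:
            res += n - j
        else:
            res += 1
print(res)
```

n=1,j=2: not 1>2, res = 0+1 = 1
n=1,j=3: not 1>3, res = 1+1 = 2
n=2,j=2: not 2>2, res = 2+1 = 3
n=2,j=3: not 2>3, res = 3+1 = 4
n=2,j=4: not 2>4, res = 4+1 = 5
n=3,j=2: 3>2, res = 5+1 = 6
n=3,j=3: not 3>3, res = 6+1 = 7
n=3,j=4: not 3>4, res = 7+1 = 8
n=3,j=5: not 3>5, res = 8+1 = 9

9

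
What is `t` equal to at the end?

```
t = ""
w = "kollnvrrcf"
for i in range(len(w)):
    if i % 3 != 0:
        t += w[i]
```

'olnvrc'

i=0: skip
i=1: add 'o' → 'o'
i=2: add 'l' → 'ol'
i=3: skip
i=4: add 'n' → 'oln'
i=5: add 'v' → 'olnv'
i=6: skip
i=7: add 'r' → 'olnvr'
i=8: add 'c' → 'olnvrc'
i=9: skip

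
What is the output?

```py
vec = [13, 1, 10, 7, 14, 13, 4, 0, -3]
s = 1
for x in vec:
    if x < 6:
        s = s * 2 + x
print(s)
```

x=13: not <6
x=1: <6, s = 1*2+1 = 3
x=10: not <6
x=7: not <6
x=14: not <6
x=13: not <6
x=4: <6, s = 3*2+4 = 10
x=0: <6, s = 10*2+0 = 20
x=-3: <6, s = 20*2+(-3) = 37

37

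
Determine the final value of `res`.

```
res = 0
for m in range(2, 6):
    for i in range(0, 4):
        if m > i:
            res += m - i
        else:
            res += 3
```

m=2,i=0: 2>0, res = 0+2 = 2
m=2,i=1: 2>1, res = 2+1 = 3
m=2,i=2: not 2>2, res = 3+3 = 6
m=2,i=3: not 2>3, res = 6+3 = 9
m=3,i=0: 3>0, res = 9+3 = 12
m=3,i=1: 3>1, res = 12+2 = 14
m=3,i=2: 3>2, res = 14+1 = 15
m=3,i=3: not 3>3, res = 15+3 = 18
m=4,i=0: 4>0, res = 18+4 = 22
m=4,i=1: 4>1, res = 22+3 = 25
m=4,i=2: 4>2, res = 25+2 = 27
m=4,i=3: 4>3, res = 27+1 = 28
m=5,i=0: 5>0, res = 28+5 = 33
m=5,i=1: 5>1, res = 33+4 = 37
m=5,i=2: 5>2, res = 37+3 = 40
m=5,i=3: 5>3, res = 40+2 = 42

42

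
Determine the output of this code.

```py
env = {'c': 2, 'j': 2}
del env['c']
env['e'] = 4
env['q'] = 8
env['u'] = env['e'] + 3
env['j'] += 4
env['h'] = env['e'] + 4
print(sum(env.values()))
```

del 'c' → {'j': 2}
env['e'] = 4 → {'j': 2, 'e': 4}
env['q'] = 8 → {'j': 2, 'e': 4, 'q': 8}
env['u'] = env['e']+3 = 7 → {'j': 2, 'e': 4, 'q': 8, 'u': 7}
env['j'] = 2+4 = 6 → {'j': 6, 'e': 4, 'q': 8, 'u': 7}
env['h'] = env['e']+4 = 8 → {'j': 6, 'e': 4, 'q': 8, 'u': 7, 'h': 8}
sum of values = 33

33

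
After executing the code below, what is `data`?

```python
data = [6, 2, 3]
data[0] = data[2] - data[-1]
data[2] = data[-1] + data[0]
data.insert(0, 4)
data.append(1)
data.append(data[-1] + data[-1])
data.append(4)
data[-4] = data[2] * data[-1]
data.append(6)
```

[4, 0, 2, 8, 1, 2, 4, 6]

data[0] = data[2]-data[-1] = 3-3 = 0 → [0, 2, 3]
data[2] = data[-1]+data[0] = 3+0 = 3 → [0, 2, 3]
insert 4 at 0 → [4, 0, 2, 3]
append 1 → [4, 0, 2, 3, 1]
append data[-1]+data[-1] = 1+1 = 2 → [4, 0, 2, 3, 1, 2]
append 4 → [4, 0, 2, 3, 1, 2, 4]
data[-4] = data[2]*data[-1] = 2*4 = 8 → [4, 0, 2, 8, 1, 2, 4]
append 6 → [4, 0, 2, 8, 1, 2, 4, 6]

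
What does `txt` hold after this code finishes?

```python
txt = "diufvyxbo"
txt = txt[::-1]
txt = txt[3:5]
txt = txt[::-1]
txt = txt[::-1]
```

reverse → 'obxyvfuid'
slice [3:5] → 'yv'
reverse → 'vy'
reverse → 'yv'

'yv'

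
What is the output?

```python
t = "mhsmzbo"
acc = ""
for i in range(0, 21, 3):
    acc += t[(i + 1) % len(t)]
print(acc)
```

hzmmosb

i=0: add t[1]='h' → 'h'
i=3: add t[4]='z' → 'hz'
i=6: add t[0]='m' → 'hzm'
i=9: add t[3]='m' → 'hzmm'
i=12: add t[6]='o' → 'hzmmo'
i=15: add t[2]='s' → 'hzmmos'
i=18: add t[5]='b' → 'hzmmosb'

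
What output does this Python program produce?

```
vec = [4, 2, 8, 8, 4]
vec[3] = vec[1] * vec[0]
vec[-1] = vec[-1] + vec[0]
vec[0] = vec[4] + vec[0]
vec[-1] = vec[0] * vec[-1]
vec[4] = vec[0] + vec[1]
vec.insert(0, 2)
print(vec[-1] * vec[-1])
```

vec[3] = vec[1]*vec[0] = 2*4 = 8 → [4, 2, 8, 8, 4]
vec[-1] = vec[-1]+vec[0] = 4+4 = 8 → [4, 2, 8, 8, 8]
vec[0] = vec[4]+vec[0] = 8+4 = 12 → [12, 2, 8, 8, 8]
vec[-1] = vec[0]*vec[-1] = 12*8 = 96 → [12, 2, 8, 8, 96]
vec[4] = vec[0]+vec[1] = 12+2 = 14 → [12, 2, 8, 8, 14]
insert 2 at 0 → [2, 12, 2, 8, 8, 14]
vec[-1]*vec[-1] = 14*14 = 196

196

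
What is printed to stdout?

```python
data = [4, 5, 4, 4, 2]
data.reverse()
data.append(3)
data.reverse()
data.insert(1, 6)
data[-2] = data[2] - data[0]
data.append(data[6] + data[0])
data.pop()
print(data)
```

reverse → [2, 4, 4, 5, 4]
append 3 → [2, 4, 4, 5, 4, 3]
reverse → [3, 4, 5, 4, 4, 2]
insert 6 at 1 → [3, 6, 4, 5, 4, 4, 2]
data[-2] = data[2]-data[0] = 4-3 = 1 → [3, 6, 4, 5, 4, 1, 2]
append data[6]+data[0] = 2+3 = 5 → [3, 6, 4, 5, 4, 1, 2, 5]
pop() removes 5 → [3, 6, 4, 5, 4, 1, 2]

[3, 6, 4, 5, 4, 1, 2]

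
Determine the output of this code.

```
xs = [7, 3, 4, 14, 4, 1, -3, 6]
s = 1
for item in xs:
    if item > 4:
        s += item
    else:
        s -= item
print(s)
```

item=7: >4, s = 1+7 = 8
item=3: not >4, s = 8-3 = 5
item=4: not >4, s = 5-4 = 1
item=14: >4, s = 1+14 = 15
item=4: not >4, s = 15-4 = 11
item=1: not >4, s = 11-1 = 10
item=-3: not >4, s = 10-(-3) = 13
item=6: >4, s = 13+6 = 19

19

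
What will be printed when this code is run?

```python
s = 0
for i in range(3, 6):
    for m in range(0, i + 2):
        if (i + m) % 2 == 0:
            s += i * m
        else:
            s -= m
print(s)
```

54

i=3,m=0: odd sum, s = 0-0 = 0
i=3,m=1: even sum, s = 0+3 = 3
i=3,m=2: odd sum, s = 3-2 = 1
i=3,m=3: even sum, s = 1+9 = 10
i=3,m=4: odd sum, s = 10-4 = 6
i=4,m=0: even sum, s = 6+0 = 6
i=4,m=1: odd sum, s = 6-1 = 5
i=4,m=2: even sum, s = 5+8 = 13
i=4,m=3: odd sum, s = 13-3 = 10
i=4,m=4: even sum, s = 10+16 = 26
i=4,m=5: odd sum, s = 26-5 = 21
i=5,m=0: odd sum, s = 21-0 = 21
i=5,m=1: even sum, s = 21+5 = 26
i=5,m=2: odd sum, s = 26-2 = 24
i=5,m=3: even sum, s = 24+15 = 39
i=5,m=4: odd sum, s = 39-4 = 35
i=5,m=5: even sum, s = 35+25 = 60
i=5,m=6: odd sum, s = 60-6 = 54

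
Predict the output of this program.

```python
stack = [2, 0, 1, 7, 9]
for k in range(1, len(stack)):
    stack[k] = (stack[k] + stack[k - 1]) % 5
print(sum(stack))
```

11

k=1: stack[1] = (0+2)%5 = 2 → [2, 2, 1, 7, 9]
k=2: stack[2] = (1+2)%5 = 3 → [2, 2, 3, 7, 9]
k=3: stack[3] = (7+3)%5 = 0 → [2, 2, 3, 0, 9]
k=4: stack[4] = (9+0)%5 = 4 → [2, 2, 3, 0, 4]
sum = 11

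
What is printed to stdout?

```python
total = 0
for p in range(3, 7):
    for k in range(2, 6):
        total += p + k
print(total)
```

p=3,k=2: total = 0+5 = 5
p=3,k=3: total = 5+6 = 11
p=3,k=4: total = 11+7 = 18
p=3,k=5: total = 18+8 = 26
p=4,k=2: total = 26+6 = 32
p=4,k=3: total = 32+7 = 39
p=4,k=4: total = 39+8 = 47
p=4,k=5: total = 47+9 = 56
p=5,k=2: total = 56+7 = 63
p=5,k=3: total = 63+8 = 71
p=5,k=4: total = 71+9 = 80
p=5,k=5: total = 80+10 = 90
p=6,k=2: total = 90+8 = 98
p=6,k=3: total = 98+9 = 107
p=6,k=4: total = 107+10 = 117
p=6,k=5: total = 117+11 = 128

128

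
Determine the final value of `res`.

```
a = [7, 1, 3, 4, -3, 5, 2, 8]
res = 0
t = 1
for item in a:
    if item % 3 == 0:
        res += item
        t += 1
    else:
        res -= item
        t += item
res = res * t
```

item=7: not %3==0, res = 0-7 = -7; t=8
item=1: not %3==0, res = (-7)-1 = -8; t=9
item=3: %3==0, res = (-8)+3 = -5; t=10
item=4: not %3==0, res = (-5)-4 = -9; t=14
item=-3: %3==0, res = (-9)+(-3) = -12; t=15
item=5: not %3==0, res = (-12)-5 = -17; t=20
item=2: not %3==0, res = (-17)-2 = -19; t=22
item=8: not %3==0, res = (-19)-8 = -27; t=30
res*t = (-27)*30 = -810

-810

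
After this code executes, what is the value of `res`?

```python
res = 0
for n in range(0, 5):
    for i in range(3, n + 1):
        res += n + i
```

21

n=3,i=3: res = 0+6 = 6
n=4,i=3: res = 6+7 = 13
n=4,i=4: res = 13+8 = 21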